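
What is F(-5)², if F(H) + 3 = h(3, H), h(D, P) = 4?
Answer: 1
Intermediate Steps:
F(H) = 1 (F(H) = -3 + 4 = 1)
F(-5)² = 1² = 1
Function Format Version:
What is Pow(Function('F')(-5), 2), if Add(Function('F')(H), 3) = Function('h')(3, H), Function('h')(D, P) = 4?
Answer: 1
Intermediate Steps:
Function('F')(H) = 1 (Function('F')(H) = Add(-3, 4) = 1)
Pow(Function('F')(-5), 2) = Pow(1, 2) = 1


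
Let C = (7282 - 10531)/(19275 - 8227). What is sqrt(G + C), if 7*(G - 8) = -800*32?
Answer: I*sqrt(5456690018570)/38668 ≈ 60.411*I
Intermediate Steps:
C = -3249/11048 ≈ -0.29408
G = -25544/7 (G = 8 + (-800*32)/7 = 8 + (1/7)*(-25600) = 8 - 25600/7 = -25544/7 ≈ -3649.1)
sqrt(G + C) = sqrt(-25544/7 - 3249/11048) = sqrt(-282232855/77336) = I*sqrt(5456690018570)/38668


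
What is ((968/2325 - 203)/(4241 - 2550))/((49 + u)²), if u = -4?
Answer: -471007/7961439375 ≈ -5.9161e-5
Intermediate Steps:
((968/2325 - 203)/(4241 - 2550))/((49 + u)²) = ((968/2325 - 203)/(4241 - 2550))/((49 - 4)²) = ((968*(1/2325) - 203)/1691)/(45²) = ((968/2325 - 203)*(1/1691))/2025 = -471007/2325*1/1691*(1/2025) = -471007/3931575*1/2025 = -471007/7961439375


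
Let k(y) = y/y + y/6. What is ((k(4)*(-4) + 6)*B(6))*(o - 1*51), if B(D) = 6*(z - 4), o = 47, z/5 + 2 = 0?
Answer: -224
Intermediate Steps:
z = -10 (z = -10 + 5*0 = -10 + 0 = -10)
k(y) = 1 + y/6 (k(y) = 1 + y*(1/6) = 1 + y/6)
B(D) = -84 (B(D) = 6*(-10 - 4) = 6*(-14) = -84)
((k(4)*(-4) + 6)*B(6))*(o - 1*51) = (((1 + (1/6)*4)*(-4) + 6)*(-84))*(47 - 1*51) = (((1 + 2/3)*(-4) + 6)*(-84))*(47 - 51) = (((5/3)*(-4) + 6)*(-84))*(-4) = ((-20/3 + 6)*(-84))*(-4) = -2/3*(-84)*(-4) = 56*(-4) = -224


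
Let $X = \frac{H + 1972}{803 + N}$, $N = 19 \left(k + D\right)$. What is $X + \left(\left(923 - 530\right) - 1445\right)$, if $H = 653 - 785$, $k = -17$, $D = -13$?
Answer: $- \frac{243276}{233} \approx -1044.1$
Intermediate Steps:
$H = -132$ ($H = 653 - 785 = -132$)
$N = -570$ ($N = 19 \left(-17 - 13\right) = 19 \left(-30\right) = -570$)
$X = \frac{1840}{233}$ ($X = \frac{-132 + 1972}{803 - 570} = \frac{1840}{233} \approx 7.897$)
$X + \left(\left(923 - 530\right) - 1445\right) = \frac{1840}{233} + \left(\left(923 - 530\right) - 1445\right) = \frac{1840}{233} + \left(393 - 1445\right) = \frac{1840}{233} - 1052 = - \frac{243276}{233}$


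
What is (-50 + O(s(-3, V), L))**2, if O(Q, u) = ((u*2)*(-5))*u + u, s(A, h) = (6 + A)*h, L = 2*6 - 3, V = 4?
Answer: 724201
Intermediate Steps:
L = 9 (L = 12 - 3 = 9)
s(A, h) = h*(6 + A)
O(Q, u) = u - 10*u**2 (O(Q, u) = ((2*u)*(-5))*u + u = (-10*u)*u + u = -10*u**2 + u = u - 10*u**2)
(-50 + O(s(-3, V), L))**2 = (-50 + 9*(1 - 10*9))**2 = (-50 + 9*(1 - 90))**2 = (-50 + 9*(-89))**2 = (-50 - 801)**2 = (-851)**2 = 724201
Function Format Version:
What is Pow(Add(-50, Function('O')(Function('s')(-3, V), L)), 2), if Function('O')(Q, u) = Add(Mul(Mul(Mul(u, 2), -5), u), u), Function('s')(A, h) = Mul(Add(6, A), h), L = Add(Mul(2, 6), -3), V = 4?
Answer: 724201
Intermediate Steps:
L = 9 (L = Add(12, -3) = 9)
Function('s')(A, h) = Mul(h, Add(6, A))
Function('O')(Q, u) = Add(u, Mul(-10, Pow(u, 2))) (Function('O')(Q, u) = Add(Mul(Mul(Mul(2, u), -5), u), u) = Add(Mul(Mul(-10, u), u), u) = Add(Mul(-10, Pow(u, 2)), u) = Add(u, Mul(-10, Pow(u, 2))))
Pow(Add(-50, Function('O')(Function('s')(-3, V), L)), 2) = Pow(Add(-50, Mul(9, Add(1, Mul(-10, 9)))), 2) = Pow(Add(-50, Mul(9, Add(1, -90))), 2) = Pow(Add(-50, Mul(9, -89)), 2) = Pow(Add(-50, -801), 2) = Pow(-851, 2) = 724201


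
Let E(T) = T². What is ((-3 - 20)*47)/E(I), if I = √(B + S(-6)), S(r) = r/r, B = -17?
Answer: 1081/16 ≈ 67.563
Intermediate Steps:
S(r) = 1
I = 4*I (I = √(-17 + 1) = √(-16) = 4*I ≈ 4.0*I)
((-3 - 20)*47)/E(I) = ((-3 - 20)*47)/((4*I)²) = -23*47/(-16) = -1081*(-1/16) = 1081/16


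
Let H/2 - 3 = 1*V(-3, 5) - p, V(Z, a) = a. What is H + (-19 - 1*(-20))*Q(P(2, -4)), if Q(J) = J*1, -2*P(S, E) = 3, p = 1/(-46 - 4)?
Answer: 727/50 ≈ 14.540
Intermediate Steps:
p = -1/50 (p = 1/(-50) = -1/50 ≈ -0.020000)
P(S, E) = -3/2 (P(S, E) = -½*3 = -3/2)
Q(J) = J
H = 401/25 (H = 6 + 2*(1*5 - 1*(-1/50)) = 6 + 2*(5 + 1/50) = 6 + 2*(251/50) = 6 + 251/25 = 401/25 ≈ 16.040)
H + (-19 - 1*(-20))*Q(P(2, -4)) = 401/25 + (-19 - 1*(-20))*(-3/2) = 401/25 + (-19 + 20)*(-3/2) = 401/25 + 1*(-3/2) = 401/25 - 3/2 = 727/50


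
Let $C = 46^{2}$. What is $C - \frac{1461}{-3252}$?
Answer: $\frac{2294231}{1084} \approx 2116.4$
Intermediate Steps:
$C = 2116$
$C - \frac{1461}{-3252} = 2116 - \frac{1461}{-3252} = 2116 - 1461 \left(- \frac{1}{3252}\right) = 2116 - - \frac{487}{1084} = 2116 + \frac{487}{1084} = \frac{2294231}{1084}$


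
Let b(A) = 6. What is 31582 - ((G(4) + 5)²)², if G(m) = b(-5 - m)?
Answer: 16941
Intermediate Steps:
G(m) = 6
31582 - ((G(4) + 5)²)² = 31582 - ((6 + 5)²)² = 31582 - (11²)² = 31582 - 1*121² = 31582 - 1*14641 = 31582 - 14641 = 16941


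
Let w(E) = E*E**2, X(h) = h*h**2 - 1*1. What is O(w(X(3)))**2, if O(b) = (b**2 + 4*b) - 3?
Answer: 95472395779849929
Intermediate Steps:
X(h) = -1 + h**3 (X(h) = h**3 - 1 = -1 + h**3)
w(E) = E**3
O(b) = -3 + b**2 + 4*b
O(w(X(3)))**2 = (-3 + ((-1 + 3**3)**3)**2 + 4*(-1 + 3**3)**3)**2 = (-3 + ((-1 + 27)**3)**2 + 4*(-1 + 27)**3)**2 = (-3 + (26**3)**2 + 4*26**3)**2 = (-3 + 17576**2 + 4*17576)**2 = (-3 + 308915776 + 70304)**2 = 308986077**2 = 95472395779849929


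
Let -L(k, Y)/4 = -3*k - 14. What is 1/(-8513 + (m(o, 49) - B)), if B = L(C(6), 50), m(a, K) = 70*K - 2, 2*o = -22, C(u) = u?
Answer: -1/5213 ≈ -0.00019183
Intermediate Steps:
o = -11 (o = (½)*(-22) = -11)
m(a, K) = -2 + 70*K
L(k, Y) = 56 + 12*k (L(k, Y) = -4*(-3*k - 14) = -4*(-14 - 3*k) = 56 + 12*k)
B = 128 (B = 56 + 12*6 = 56 + 72 = 128)
1/(-8513 + (m(o, 49) - B)) = 1/(-8513 + ((-2 + 70*49) - 1*128)) = 1/(-8513 + ((-2 + 3430) - 128)) = 1/(-8513 + (3428 - 128)) = 1/(-8513 + 3300) = 1/(-5213) = -1/5213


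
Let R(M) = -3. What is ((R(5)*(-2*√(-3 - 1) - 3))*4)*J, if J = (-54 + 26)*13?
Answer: -13104 - 17472*I ≈ -13104.0 - 17472.0*I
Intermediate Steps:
J = -364 (J = -28*13 = -364)
((R(5)*(-2*√(-3 - 1) - 3))*4)*J = (-3*(-2*√(-3 - 1) - 3)*4)*(-364) = (-3*(-4*I - 3)*4)*(-364) = (-3*(-3 - 4*I)*4)*(-364) = ((9 + 12*I)*4)*(-364) = (36 + 48*I)*(-364) = -13104 - 17472*I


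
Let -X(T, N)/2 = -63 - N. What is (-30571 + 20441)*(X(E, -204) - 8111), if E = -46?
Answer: 85021090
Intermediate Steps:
X(T, N) = 126 + 2*N (X(T, N) = -2*(-63 - N) = 126 + 2*N)
(-30571 + 20441)*(X(E, -204) - 8111) = (-30571 + 20441)*((126 + 2*(-204)) - 8111) = -10130*((126 - 408) - 8111) = -10130*(-282 - 8111) = -10130*(-8393) = 85021090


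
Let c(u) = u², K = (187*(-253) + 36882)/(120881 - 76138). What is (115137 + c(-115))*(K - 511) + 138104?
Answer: -2929986293652/44743 ≈ -6.5485e+7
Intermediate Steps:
K = -10429/44743 (K = (-47311 + 36882)/44743 = -10429*1/44743 = -10429/44743 ≈ -0.23309)
(115137 + c(-115))*(K - 511) + 138104 = (115137 + (-115)²)*(-10429/44743 - 511) + 138104 = (115137 + 13225)*(-22874102/44743) + 138104 = 128362*(-22874102/44743) + 138104 = -2936165480924/44743 + 138104 = -2929986293652/44743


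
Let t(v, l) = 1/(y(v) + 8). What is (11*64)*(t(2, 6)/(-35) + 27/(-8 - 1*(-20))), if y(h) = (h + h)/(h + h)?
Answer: 498256/315 ≈ 1581.8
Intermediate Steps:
y(h) = 1 (y(h) = (2*h)/((2*h)) = (2*h)*(1/(2*h)) = 1)
t(v, l) = ⅑ (t(v, l) = 1/(1 + 8) = 1/9 = ⅑)
(11*64)*(t(2, 6)/(-35) + 27/(-8 - 1*(-20))) = (11*64)*((⅑)/(-35) + 27/(-8 - 1*(-20))) = 704*((⅑)*(-1/35) + 27/(-8 + 20)) = 704*(-1/315 + 27/12) = 704*(-1/315 + 27*(1/12)) = 704*(-1/315 + 9/4) = 704*(2831/1260) = 498256/315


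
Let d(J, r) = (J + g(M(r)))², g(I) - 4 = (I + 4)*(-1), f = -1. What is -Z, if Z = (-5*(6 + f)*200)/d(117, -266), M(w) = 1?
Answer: 625/1682 ≈ 0.37158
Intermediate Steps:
g(I) = -I (g(I) = 4 + (I + 4)*(-1) = 4 + (4 + I)*(-1) = 4 + (-4 - I) = -I)
d(J, r) = (-1 + J)² (d(J, r) = (J - 1*1)² = (J - 1)² = (-1 + J)²)
Z = -625/1682 (Z = (-5*(6 - 1)*200)/((-1 + 117)²) = (-5*5*200)/(116²) = -25*200/13456 = -5000*1/13456 = -625/1682 ≈ -0.37158)
-Z = -1*(-625/1682) = 625/1682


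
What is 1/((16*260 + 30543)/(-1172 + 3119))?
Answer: 1947/34703 ≈ 0.056105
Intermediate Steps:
1/((16*260 + 30543)/(-1172 + 3119)) = 1/((4160 + 30543)/1947) = 1/(34703*(1/1947)) = 1/(34703/1947) = 1947/34703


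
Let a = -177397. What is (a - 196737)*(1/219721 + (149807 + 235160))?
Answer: -31646249428575872/219721 ≈ -1.4403e+11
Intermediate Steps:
(a - 196737)*(1/219721 + (149807 + 235160)) = (-177397 - 196737)*(1/219721 + (149807 + 235160)) = -374134*(1/219721 + 384967) = -374134*84585334208/219721 = -31646249428575872/219721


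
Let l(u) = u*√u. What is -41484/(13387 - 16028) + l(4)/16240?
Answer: 84215161/5361230 ≈ 15.708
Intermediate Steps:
l(u) = u^(3/2)
-41484/(13387 - 16028) + l(4)/16240 = -41484/(13387 - 16028) + 4^(3/2)/16240 = -41484/(-2641) + 8*(1/16240) = -41484*(-1/2641) + 1/2030 = 41484/2641 + 1/2030 = 84215161/5361230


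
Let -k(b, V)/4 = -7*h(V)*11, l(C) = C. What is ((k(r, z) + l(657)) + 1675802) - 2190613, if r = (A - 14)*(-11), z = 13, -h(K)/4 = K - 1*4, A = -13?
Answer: -525242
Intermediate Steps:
h(K) = 16 - 4*K (h(K) = -4*(K - 1*4) = -4*(K - 4) = -4*(-4 + K) = 16 - 4*K)
r = 297 (r = (-13 - 14)*(-11) = -27*(-11) = 297)
k(b, V) = 4928 - 1232*V (k(b, V) = -4*(-7*(16 - 4*V))*11 = -4*(-112 + 28*V)*11 = -4*(-1232 + 308*V) = 4928 - 1232*V)
((k(r, z) + l(657)) + 1675802) - 2190613 = (((4928 - 1232*13) + 657) + 1675802) - 2190613 = (((4928 - 16016) + 657) + 1675802) - 2190613 = ((-11088 + 657) + 1675802) - 2190613 = (-10431 + 1675802) - 2190613 = 1665371 - 2190613 = -525242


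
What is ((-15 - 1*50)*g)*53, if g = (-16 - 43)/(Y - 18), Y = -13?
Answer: -203255/31 ≈ -6556.6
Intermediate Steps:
g = 59/31 (g = (-16 - 43)/(-13 - 18) = -59/(-31) = -59*(-1/31) = 59/31 ≈ 1.9032)
((-15 - 1*50)*g)*53 = ((-15 - 1*50)*(59/31))*53 = ((-15 - 50)*(59/31))*53 = -65*59/31*53 = -3835/31*53 = -203255/31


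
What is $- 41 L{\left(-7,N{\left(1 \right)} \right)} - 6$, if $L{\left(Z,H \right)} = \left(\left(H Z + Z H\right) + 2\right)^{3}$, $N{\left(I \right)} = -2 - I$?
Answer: $-3492550$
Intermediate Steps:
$L{\left(Z,H \right)} = \left(2 + 2 H Z\right)^{3}$ ($L{\left(Z,H \right)} = \left(\left(H Z + H Z\right) + 2\right)^{3} = \left(2 H Z + 2\right)^{3} = \left(2 + 2 H Z\right)^{3}$)
$- 41 L{\left(-7,N{\left(1 \right)} \right)} - 6 = - 41 \cdot 8 \left(1 + \left(-2 - 1\right) \left(-7\right)\right)^{3} - 6 = - 41 \cdot 8 \left(1 - -21\right)^{3} - 6 = - 41 \cdot 8 \left(1 + 21\right)^{3} - 6 = - 41 \cdot 8 \cdot 22^{3} - 6 = - 41 \cdot 8 \cdot 10648 - 6 = \left(-41\right) 85184 - 6 = -3492544 - 6 = -3492550$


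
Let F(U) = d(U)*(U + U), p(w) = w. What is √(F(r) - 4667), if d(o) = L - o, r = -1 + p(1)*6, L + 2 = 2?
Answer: I*√4717 ≈ 68.68*I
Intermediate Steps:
L = 0 (L = -2 + 2 = 0)
r = 5 (r = -1 + 1*6 = -1 + 6 = 5)
d(o) = -o (d(o) = 0 - o = -o)
F(U) = -2*U² (F(U) = (-U)*(U + U) = (-U)*(2*U) = -2*U²)
√(F(r) - 4667) = √(-2*5² - 4667) = √(-2*25 - 4667) = √(-50 - 4667) = √(-4717) = I*√4717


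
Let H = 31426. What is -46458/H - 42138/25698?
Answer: -209842206/67298779 ≈ -3.1181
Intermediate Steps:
-46458/H - 42138/25698 = -46458/31426 - 42138/25698 = -46458*1/31426 - 42138*1/25698 = -23229/15713 - 7023/4283 = -209842206/67298779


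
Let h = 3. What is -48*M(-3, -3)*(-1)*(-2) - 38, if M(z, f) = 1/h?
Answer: -70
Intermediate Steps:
M(z, f) = 1/3
-48*M(-3, -3)*(-1)*(-2) - 38 = -48*(1/3)*(-1)*(-2) - 38 = -(-16)*(-2) - 38 = -48*2/3 - 38 = -32 - 38 = -70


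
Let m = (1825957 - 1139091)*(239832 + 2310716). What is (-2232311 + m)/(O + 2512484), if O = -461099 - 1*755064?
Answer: 583960823419/432107 ≈ 1.3514e+6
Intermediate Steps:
m = 1751884702568 (m = 686866*2550548 = 1751884702568)
O = -1216163 (O = -461099 - 755064 = -1216163)
(-2232311 + m)/(O + 2512484) = (-2232311 + 1751884702568)/(-1216163 + 2512484) = 1751882470257/1296321 = 1751882470257*(1/1296321) = 583960823419/432107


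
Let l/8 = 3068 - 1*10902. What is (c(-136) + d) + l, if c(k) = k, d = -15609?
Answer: -78417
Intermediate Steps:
l = -62672 (l = 8*(3068 - 1*10902) = 8*(3068 - 10902) = 8*(-7834) = -62672)
(c(-136) + d) + l = (-136 - 15609) - 62672 = -15745 - 62672 = -78417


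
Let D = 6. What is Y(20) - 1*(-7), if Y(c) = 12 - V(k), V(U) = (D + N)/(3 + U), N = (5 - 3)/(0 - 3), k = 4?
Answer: 383/21 ≈ 18.238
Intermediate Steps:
N = -2/3 (N = 2/(-3) = 2*(-1/3) = -2/3 ≈ -0.66667)
V(U) = 16/(3*(3 + U)) (V(U) = (6 - 2/3)/(3 + U) = 16/(3*(3 + U)))
Y(c) = 236/21 (Y(c) = 12 - 16/(3*(3 + 4)) = 12 - 16/(3*7) = 12 - 1*16/21 = 12 - 16/21 = 236/21)
Y(20) - 1*(-7) = 236/21 - 1*(-7) = 236/21 + 7 = 383/21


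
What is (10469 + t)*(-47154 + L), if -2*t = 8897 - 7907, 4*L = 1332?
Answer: -466992654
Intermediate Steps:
L = 333 (L = (1/4)*1332 = 333)
t = -495 (t = -(8897 - 7907)/2 = -1/2*990 = -495)
(10469 + t)*(-47154 + L) = (10469 - 495)*(-47154 + 333) = 9974*(-46821) = -466992654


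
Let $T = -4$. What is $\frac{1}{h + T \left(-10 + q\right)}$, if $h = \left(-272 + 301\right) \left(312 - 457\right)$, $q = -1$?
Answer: $- \frac{1}{4161} \approx -0.00024033$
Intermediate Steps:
$h = -4205$ ($h = 29 \left(-145\right) = -4205$)
$\frac{1}{h + T \left(-10 + q\right)} = \frac{1}{-4205 - 4 \left(-10 - 1\right)} = \frac{1}{-4205 - -44} = \frac{1}{-4205 + 44} = \frac{1}{-4161} = - \frac{1}{4161}$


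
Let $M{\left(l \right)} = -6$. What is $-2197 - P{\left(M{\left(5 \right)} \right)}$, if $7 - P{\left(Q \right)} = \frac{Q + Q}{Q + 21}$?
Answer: $- \frac{11024}{5} \approx -2204.8$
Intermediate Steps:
$P{\left(Q \right)} = 7 - \frac{2 Q}{21 + Q}$ ($P{\left(Q \right)} = 7 - \frac{Q + Q}{Q + 21} = 7 - \frac{2 Q}{21 + Q}$)
$-2197 - P{\left(M{\left(5 \right)} \right)} = -2197 - \frac{147 + 5 \left(-6\right)}{21 - 6} = -2197 - \frac{147 - 30}{15} = -2197 - \frac{1}{15} \cdot 117 = -2197 - \frac{39}{5} = - \frac{11024}{5}$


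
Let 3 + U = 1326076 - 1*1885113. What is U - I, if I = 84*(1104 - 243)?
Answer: -631364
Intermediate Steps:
I = 72324 (I = 84*861 = 72324)
U = -559040 (U = -3 + (1326076 - 1*1885113) = -3 + (1326076 - 1885113) = -3 - 559037 = -559040)
U - I = -559040 - 1*72324 = -559040 - 72324 = -631364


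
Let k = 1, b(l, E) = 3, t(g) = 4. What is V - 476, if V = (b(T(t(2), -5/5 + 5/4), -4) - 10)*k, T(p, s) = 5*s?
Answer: -483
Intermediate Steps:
V = -7 (V = (3 - 10)*1 = -7*1 = -7)
V - 476 = -7 - 476 = -483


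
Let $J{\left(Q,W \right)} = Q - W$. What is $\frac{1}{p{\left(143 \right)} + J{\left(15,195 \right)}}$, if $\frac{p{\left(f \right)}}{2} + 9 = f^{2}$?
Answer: $\frac{1}{40700} \approx 2.457 \cdot 10^{-5}$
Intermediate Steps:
$p{\left(f \right)} = -18 + 2 f^{2}$
$\frac{1}{p{\left(143 \right)} + J{\left(15,195 \right)}} = \frac{1}{\left(-18 + 2 \cdot 143^{2}\right) + \left(15 - 195\right)} = \frac{1}{\left(-18 + 2 \cdot 20449\right) + \left(15 - 195\right)} = \frac{1}{\left(-18 + 40898\right) - 180} = \frac{1}{40880 - 180} = \frac{1}{40700}$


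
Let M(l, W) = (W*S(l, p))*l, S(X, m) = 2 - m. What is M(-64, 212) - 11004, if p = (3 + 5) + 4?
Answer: 124676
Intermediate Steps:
p = 12 (p = 8 + 4 = 12)
M(l, W) = -10*W*l (M(l, W) = (W*(2 - 1*12))*l = (W*(2 - 12))*l = (W*(-10))*l = (-10*W)*l = -10*W*l)
M(-64, 212) - 11004 = -10*212*(-64) - 11004 = 135680 - 11004 = 124676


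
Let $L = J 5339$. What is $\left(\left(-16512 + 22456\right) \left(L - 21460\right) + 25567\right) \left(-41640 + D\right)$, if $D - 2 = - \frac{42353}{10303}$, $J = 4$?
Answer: $\frac{254252175412203}{10303} \approx 2.4677 \cdot 10^{10}$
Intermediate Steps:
$L = 21356$ ($L = 4 \cdot 5339 = 21356$)
$D = - \frac{21747}{10303}$ ($D = 2 - \frac{42353}{10303} = - \frac{21747}{10303} \approx -2.1107$)
$\left(\left(-16512 + 22456\right) \left(L - 21460\right) + 25567\right) \left(-41640 + D\right) = \left(\left(-16512 + 22456\right) \left(21356 - 21460\right) + 25567\right) \left(-41640 - \frac{21747}{10303}\right) = \left(5944 \left(-104\right) + 25567\right) \left(- \frac{429038667}{10303}\right) = \left(-618176 + 25567\right) \left(- \frac{429038667}{10303}\right) = \left(-592609\right) \left(- \frac{429038667}{10303}\right) = \frac{254252175412203}{10303}$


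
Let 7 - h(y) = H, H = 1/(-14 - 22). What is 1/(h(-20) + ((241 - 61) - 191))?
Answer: -36/143 ≈ -0.25175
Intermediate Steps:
H = -1/36 (H = 1/(-36) = -1/36 ≈ -0.027778)
h(y) = 253/36 (h(y) = 7 - 1*(-1/36) = 7 + 1/36 = 253/36)
1/(h(-20) + ((241 - 61) - 191)) = 1/(253/36 + ((241 - 61) - 191)) = 1/(253/36 + (180 - 191)) = 1/(253/36 - 11) = 1/(-143/36) = -36/143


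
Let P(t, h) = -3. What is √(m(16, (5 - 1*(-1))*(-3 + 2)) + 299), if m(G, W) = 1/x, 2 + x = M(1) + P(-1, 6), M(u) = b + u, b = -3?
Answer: 2*√3661/7 ≈ 17.287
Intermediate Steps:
M(u) = -3 + u
x = -7 (x = -2 + ((-3 + 1) - 3) = -2 + (-2 - 3) = -2 - 5 = -7)
m(G, W) = -⅐ (m(G, W) = 1/(-7) = -⅐)
√(m(16, (5 - 1*(-1))*(-3 + 2)) + 299) = √(-⅐ + 299) = √(2092/7) = 2*√3661/7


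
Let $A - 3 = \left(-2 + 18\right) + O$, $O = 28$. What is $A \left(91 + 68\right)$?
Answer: $7473$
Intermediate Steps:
$A = 47$ ($A = 3 + \left(\left(-2 + 18\right) + 28\right) = 3 + \left(16 + 28\right) = 3 + 44 = 47$)
$A \left(91 + 68\right) = 47 \left(91 + 68\right) = 47 \cdot 159 = 7473$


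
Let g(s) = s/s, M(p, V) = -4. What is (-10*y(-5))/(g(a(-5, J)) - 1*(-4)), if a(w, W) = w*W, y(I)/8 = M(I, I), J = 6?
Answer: 64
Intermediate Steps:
y(I) = -32 (y(I) = 8*(-4) = -32)
a(w, W) = W*w
g(s) = 1
(-10*y(-5))/(g(a(-5, J)) - 1*(-4)) = (-10*(-32))/(1 - 1*(-4)) = 320/(1 + 4) = 320/5 = 320*(⅕) = 64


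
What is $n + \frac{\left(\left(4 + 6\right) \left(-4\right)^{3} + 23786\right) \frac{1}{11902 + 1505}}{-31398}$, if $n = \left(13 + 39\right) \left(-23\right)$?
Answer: $- \frac{251729897201}{210476493} \approx -1196.0$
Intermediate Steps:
$n = -1196$ ($n = 52 \left(-23\right) = -1196$)
$n + \frac{\left(\left(4 + 6\right) \left(-4\right)^{3} + 23786\right) \frac{1}{11902 + 1505}}{-31398} = -1196 + \frac{\left(\left(4 + 6\right) \left(-4\right)^{3} + 23786\right) \frac{1}{11902 + 1505}}{-31398} = -1196 + \frac{10 \left(-64\right) + 23786}{13407} \left(- \frac{1}{31398}\right) = -1196 + \left(-640 + 23786\right) \frac{1}{13407} \left(- \frac{1}{31398}\right) = -1196 + 23146 \cdot \frac{1}{13407} \left(- \frac{1}{31398}\right) = -1196 + \frac{23146}{13407} \left(- \frac{1}{31398}\right) = -1196 - \frac{11573}{210476493} = - \frac{251729897201}{210476493}$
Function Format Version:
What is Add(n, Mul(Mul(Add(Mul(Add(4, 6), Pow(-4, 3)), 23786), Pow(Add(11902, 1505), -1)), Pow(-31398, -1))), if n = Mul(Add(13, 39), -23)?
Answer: Rational(-251729897201, 210476493) ≈ -1196.0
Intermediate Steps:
n = -1196 (n = Mul(52, -23) = -1196)
Add(n, Mul(Mul(Add(Mul(Add(4, 6), Pow(-4, 3)), 23786), Pow(Add(11902, 1505), -1)), Pow(-31398, -1))) = Add(-1196, Mul(Mul(Add(Mul(Add(4, 6), Pow(-4, 3)), 23786), Pow(Add(11902, 1505), -1)), Pow(-31398, -1))) = Add(-1196, Mul(Mul(Add(Mul(10, -64), 23786), Pow(13407, -1)), Rational(-1, 31398))) = Add(-1196, Mul(Mul(Add(-640, 23786), Rational(1, 13407)), Rational(-1, 31398))) = Add(-1196, Mul(Mul(23146, Rational(1, 13407)), Rational(-1, 31398))) = Add(-1196, Mul(Rational(23146, 13407), Rational(-1, 31398))) = Add(-1196, Rational(-11573, 210476493)) = Rational(-251729897201, 210476493)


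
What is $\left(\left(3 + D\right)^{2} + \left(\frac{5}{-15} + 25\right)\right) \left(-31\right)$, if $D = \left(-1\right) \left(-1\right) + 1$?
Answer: $- \frac{4619}{3} \approx -1539.7$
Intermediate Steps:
$D = 2$ ($D = 1 + 1 = 2$)
$\left(\left(3 + D\right)^{2} + \left(\frac{5}{-15} + 25\right)\right) \left(-31\right) = \left(\left(3 + 2\right)^{2} + \left(\frac{5}{-15} + 25\right)\right) \left(-31\right) = \left(5^{2} + \left(5 \left(- \frac{1}{15}\right) + 25\right)\right) \left(-31\right) = \left(25 + \left(- \frac{1}{3} + 25\right)\right) \left(-31\right) = \left(25 + \frac{74}{3}\right) \left(-31\right) = \frac{149}{3} \left(-31\right) = - \frac{4619}{3}$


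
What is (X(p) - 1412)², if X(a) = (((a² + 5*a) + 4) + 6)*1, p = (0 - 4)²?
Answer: 1136356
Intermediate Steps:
p = 16 (p = (-4)² = 16)
X(a) = 10 + a² + 5*a (X(a) = ((4 + a² + 5*a) + 6)*1 = (10 + a² + 5*a)*1 = 10 + a² + 5*a)
(X(p) - 1412)² = ((10 + 16² + 5*16) - 1412)² = ((10 + 256 + 80) - 1412)² = (346 - 1412)² = (-1066)² = 1136356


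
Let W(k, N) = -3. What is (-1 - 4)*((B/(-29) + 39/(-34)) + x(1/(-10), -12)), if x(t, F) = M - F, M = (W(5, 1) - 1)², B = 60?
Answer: -122185/986 ≈ -123.92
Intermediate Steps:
M = 16 (M = (-3 - 1)² = (-4)² = 16)
x(t, F) = 16 - F
(-1 - 4)*((B/(-29) + 39/(-34)) + x(1/(-10), -12)) = (-1 - 4)*((60/(-29) + 39/(-34)) + (16 - 1*(-12))) = -5*((60*(-1/29) + 39*(-1/34)) + (16 + 12)) = -5*((-60/29 - 39/34) + 28) = -5*(-3171/986 + 28) = -5*24437/986 = -122185/986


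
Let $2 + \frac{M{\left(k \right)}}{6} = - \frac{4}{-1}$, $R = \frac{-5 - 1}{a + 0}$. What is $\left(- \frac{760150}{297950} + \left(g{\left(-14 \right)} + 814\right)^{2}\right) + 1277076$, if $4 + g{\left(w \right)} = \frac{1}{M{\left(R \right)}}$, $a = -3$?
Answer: $\frac{1658964252583}{858096} \approx 1.9333 \cdot 10^{6}$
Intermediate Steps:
$R = 2$ ($R = \frac{-5 - 1}{-3 + 0} = - \frac{6}{-3} = \left(-6\right) \left(- \frac{1}{3}\right) = 2$)
$M{\left(k \right)} = 12$ ($M{\left(k \right)} = -12 + 6 \left(- \frac{4}{-1}\right) = -12 + 6 \left(\left(-4\right) \left(-1\right)\right) = -12 + 6 \cdot 4 = -12 + 24 = 12$)
$g{\left(w \right)} = - \frac{47}{12}$ ($g{\left(w \right)} = -4 + \frac{1}{12} = - \frac{47}{12}$)
$\left(- \frac{760150}{297950} + \left(g{\left(-14 \right)} + 814\right)^{2}\right) + 1277076 = \left(- \frac{760150}{297950} + \left(- \frac{47}{12} + 814\right)^{2}\right) + 1277076 = \left(\left(-760150\right) \frac{1}{297950} + \left(\frac{9721}{12}\right)^{2}\right) + 1277076 = \left(- \frac{15203}{5959} + \frac{94497841}{144}\right) + 1277076 = \frac{563110445287}{858096} + 1277076 = \frac{1658964252583}{858096}$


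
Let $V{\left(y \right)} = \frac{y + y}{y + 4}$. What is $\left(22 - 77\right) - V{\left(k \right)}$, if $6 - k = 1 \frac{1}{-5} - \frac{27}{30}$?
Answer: $- \frac{6247}{111} \approx -56.279$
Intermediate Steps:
$k = \frac{71}{10}$ ($k = 6 - \left(1 \frac{1}{-5} - \frac{27}{30}\right) = 6 - \left(1 \left(- \frac{1}{5}\right) - \frac{9}{10}\right) = 6 - \left(- \frac{1}{5} - \frac{9}{10}\right) = 6 - - \frac{11}{10} = 6 + \frac{11}{10} = \frac{71}{10} \approx 7.1$)
$V{\left(y \right)} = \frac{2 y}{4 + y}$
$\left(22 - 77\right) - V{\left(k \right)} = \left(22 - 77\right) - 2 \cdot \frac{71}{10} \frac{1}{4 + \frac{71}{10}} = \left(22 - 77\right) - 2 \cdot \frac{71}{10} \frac{1}{\frac{111}{10}} = -55 - 2 \cdot \frac{71}{10} \cdot \frac{10}{111} = -55 - \frac{142}{111} = - \frac{6247}{111}$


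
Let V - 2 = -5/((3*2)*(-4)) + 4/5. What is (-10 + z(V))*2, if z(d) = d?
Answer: -839/60 ≈ -13.983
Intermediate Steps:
V = 361/120 (V = 2 + (-5/((3*2)*(-4)) + 4/5) = 2 + (-5/(6*(-4)) + 4*(⅕)) = 2 + (-5/(-24) + ⅘) = 2 + (-5*(-1/24) + ⅘) = 2 + (5/24 + ⅘) = 2 + 121/120 = 361/120 ≈ 3.0083)
(-10 + z(V))*2 = (-10 + 361/120)*2 = -839/120*2 = -839/60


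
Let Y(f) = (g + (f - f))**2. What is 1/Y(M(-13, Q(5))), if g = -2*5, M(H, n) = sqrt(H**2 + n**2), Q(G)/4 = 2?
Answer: 1/100 ≈ 0.010000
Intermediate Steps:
Q(G) = 8 (Q(G) = 4*2 = 8)
g = -10
Y(f) = 100 (Y(f) = (-10 + (f - f))**2 = (-10 + 0)**2 = (-10)**2 = 100)
1/Y(M(-13, Q(5))) = 1/100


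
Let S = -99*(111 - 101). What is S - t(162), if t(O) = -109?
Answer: -881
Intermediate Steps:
S = -990 (S = -99*10 = -990)
S - t(162) = -990 - 1*(-109) = -990 + 109 = -881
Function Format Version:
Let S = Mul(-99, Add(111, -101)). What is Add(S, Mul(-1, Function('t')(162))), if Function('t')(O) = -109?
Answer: -881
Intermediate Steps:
S = -990 (S = Mul(-99, 10) = -990)
Add(S, Mul(-1, Function('t')(162))) = Add(-990, Mul(-1, -109)) = Add(-990, 109) = -881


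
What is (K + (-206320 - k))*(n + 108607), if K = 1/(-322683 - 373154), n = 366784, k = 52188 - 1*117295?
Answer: -46712504524990262/695837 ≈ -6.7131e+10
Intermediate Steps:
k = -65107 (k = 52188 - 117295 = -65107)
K = -1/695837 (K = 1/(-695837) = -1/695837 ≈ -1.4371e-6)
(K + (-206320 - k))*(n + 108607) = (-1/695837 + (-206320 - 1*(-65107)))*(366784 + 108607) = (-1/695837 + (-206320 + 65107))*475391 = (-1/695837 - 141213)*475391 = -98261230282/695837*475391 = -46712504524990262/695837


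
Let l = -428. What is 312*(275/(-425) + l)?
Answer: -2273544/17 ≈ -1.3374e+5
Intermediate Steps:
312*(275/(-425) + l) = 312*(275/(-425) - 428) = 312*(275*(-1/425) - 428) = 312*(-11/17 - 428) = 312*(-7287/17) = -2273544/17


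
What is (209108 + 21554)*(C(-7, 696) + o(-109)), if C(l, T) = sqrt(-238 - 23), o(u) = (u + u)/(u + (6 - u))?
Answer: -25142158/3 + 691986*I*sqrt(29) ≈ -8.3807e+6 + 3.7265e+6*I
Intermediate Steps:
o(u) = u/3 (o(u) = (2*u)/6 = (2*u)*(1/6) = u/3)
C(l, T) = 3*I*sqrt(29) (C(l, T) = sqrt(-261) = 3*I*sqrt(29))
(209108 + 21554)*(C(-7, 696) + o(-109)) = (209108 + 21554)*(3*I*sqrt(29) + (1/3)*(-109)) = 230662*(3*I*sqrt(29) - 109/3) = 230662*(-109/3 + 3*I*sqrt(29)) = -25142158/3 + 691986*I*sqrt(29)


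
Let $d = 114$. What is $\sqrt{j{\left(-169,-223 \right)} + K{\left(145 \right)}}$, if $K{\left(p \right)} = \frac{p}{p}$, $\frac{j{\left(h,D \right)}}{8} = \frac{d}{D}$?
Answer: $\frac{i \sqrt{153647}}{223} \approx 1.7577 i$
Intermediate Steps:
$j{\left(h,D \right)} = \frac{912}{D}$ ($j{\left(h,D \right)} = 8 \frac{114}{D} = \frac{912}{D}$)
$K{\left(p \right)} = 1$
$\sqrt{j{\left(-169,-223 \right)} + K{\left(145 \right)}} = \sqrt{\frac{912}{-223} + 1} = \sqrt{912 \left(- \frac{1}{223}\right) + 1} = \sqrt{- \frac{912}{223} + 1} = \sqrt{- \frac{689}{223}} = \frac{i \sqrt{153647}}{223}$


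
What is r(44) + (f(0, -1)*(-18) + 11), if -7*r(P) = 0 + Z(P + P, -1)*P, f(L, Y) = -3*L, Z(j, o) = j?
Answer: -3795/7 ≈ -542.14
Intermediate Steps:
r(P) = -2*P²/7 (r(P) = -(0 + (P + P)*P)/7 = -(0 + (2*P)*P)/7 = -(0 + 2*P²)/7 = -2*P²/7)
r(44) + (f(0, -1)*(-18) + 11) = -2/7*44² + (-3*0*(-18) + 11) = -2/7*1936 + (0*(-18) + 11) = -3872/7 + (0 + 11) = -3872/7 + 11 = -3795/7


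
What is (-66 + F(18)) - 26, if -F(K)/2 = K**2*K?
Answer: -11756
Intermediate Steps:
F(K) = -2*K**3 (F(K) = -2*K**2*K = -2*K**3)
(-66 + F(18)) - 26 = (-66 - 2*18**3) - 26 = (-66 - 2*5832) - 26 = (-66 - 11664) - 26 = -11730 - 26 = -11756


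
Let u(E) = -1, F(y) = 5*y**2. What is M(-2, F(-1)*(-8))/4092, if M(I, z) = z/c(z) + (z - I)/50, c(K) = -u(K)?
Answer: -1019/102300 ≈ -0.0099609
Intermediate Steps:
c(K) = 1 (c(K) = -1*(-1) = 1)
M(I, z) = -I/50 + 51*z/50 (M(I, z) = z/1 + (z - I)/50 = z*1 + (z - I)*(1/50) = z + (-I/50 + z/50) = -I/50 + 51*z/50)
M(-2, F(-1)*(-8))/4092 = (-1/50*(-2) + 51*((5*(-1)**2)*(-8))/50)/4092 = (1/25 + 51*((5*1)*(-8))/50)*(1/4092) = (1/25 + 51*(5*(-8))/50)*(1/4092) = (1/25 + (51/50)*(-40))*(1/4092) = (1/25 - 204/5)*(1/4092) = -1019/25*1/4092 = -1019/102300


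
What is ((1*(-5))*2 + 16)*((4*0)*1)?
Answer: 0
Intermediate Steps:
((1*(-5))*2 + 16)*((4*0)*1) = (-5*2 + 16)*(0*1) = (-10 + 16)*0 = 6*0 = 0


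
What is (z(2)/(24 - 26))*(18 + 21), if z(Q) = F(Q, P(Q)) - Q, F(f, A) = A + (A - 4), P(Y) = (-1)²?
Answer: 78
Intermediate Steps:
P(Y) = 1
F(f, A) = -4 + 2*A (F(f, A) = A + (-4 + A) = -4 + 2*A)
z(Q) = -2 - Q (z(Q) = (-4 + 2*1) - Q = (-4 + 2) - Q = -2 - Q)
(z(2)/(24 - 26))*(18 + 21) = ((-2 - 1*2)/(24 - 26))*(18 + 21) = ((-2 - 2)/(-2))*39 = -4*(-½)*39 = 2*39 = 78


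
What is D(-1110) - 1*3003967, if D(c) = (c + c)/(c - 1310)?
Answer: -363479896/121 ≈ -3.0040e+6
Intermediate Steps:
D(c) = 2*c/(-1310 + c) (D(c) = (2*c)/(-1310 + c) = 2*c/(-1310 + c))
D(-1110) - 1*3003967 = 2*(-1110)/(-1310 - 1110) - 1*3003967 = 2*(-1110)/(-2420) - 3003967 = 2*(-1110)*(-1/2420) - 3003967 = 111/121 - 3003967 = -363479896/121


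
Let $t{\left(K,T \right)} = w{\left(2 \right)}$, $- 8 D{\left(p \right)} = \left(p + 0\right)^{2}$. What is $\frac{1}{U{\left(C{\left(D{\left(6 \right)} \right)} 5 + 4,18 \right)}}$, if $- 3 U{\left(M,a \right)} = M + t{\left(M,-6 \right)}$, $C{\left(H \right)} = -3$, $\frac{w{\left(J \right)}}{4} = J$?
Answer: $1$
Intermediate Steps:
$w{\left(J \right)} = 4 J$
$D{\left(p \right)} = - \frac{p^{2}}{8}$ ($D{\left(p \right)} = - \frac{\left(p + 0\right)^{2}}{8} = - \frac{p^{2}}{8}$)
$t{\left(K,T \right)} = 8$ ($t{\left(K,T \right)} = 4 \cdot 2 = 8$)
$U{\left(M,a \right)} = - \frac{8}{3} - \frac{M}{3}$ ($U{\left(M,a \right)} = - \frac{M + 8}{3} = - \frac{8 + M}{3} = - \frac{8}{3} - \frac{M}{3}$)
$\frac{1}{U{\left(C{\left(D{\left(6 \right)} \right)} 5 + 4,18 \right)}} = \frac{1}{- \frac{8}{3} - \frac{\left(-3\right) 5 + 4}{3}} = \frac{1}{- \frac{8}{3} - \frac{-15 + 4}{3}} = \frac{1}{- \frac{8}{3} - - \frac{11}{3}} = \frac{1}{- \frac{8}{3} + \frac{11}{3}} = 1^{-1} = 1$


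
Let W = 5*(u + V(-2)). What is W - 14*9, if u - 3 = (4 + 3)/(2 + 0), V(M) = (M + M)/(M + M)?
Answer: -177/2 ≈ -88.500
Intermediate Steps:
V(M) = 1 (V(M) = (2*M)/((2*M)) = (2*M)*(1/(2*M)) = 1)
u = 13/2 (u = 3 + (4 + 3)/(2 + 0) = 3 + 7/2 = 13/2 ≈ 6.5000)
W = 75/2 (W = 5*(13/2 + 1) = 5*(15/2) = 75/2 ≈ 37.500)
W - 14*9 = 75/2 - 14*9 = 75/2 - 126 = -177/2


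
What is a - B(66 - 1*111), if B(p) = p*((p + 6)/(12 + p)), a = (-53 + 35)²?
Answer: 4149/11 ≈ 377.18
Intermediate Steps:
a = 324 (a = (-18)² = 324)
B(p) = p*(6 + p)/(12 + p) (B(p) = p*((6 + p)/(12 + p)) = p*(6 + p)/(12 + p))
a - B(66 - 1*111) = 324 - (66 - 1*111)*(6 + (66 - 1*111))/(12 + (66 - 1*111)) = 324 - (66 - 111)*(6 + (66 - 111))/(12 + (66 - 111)) = 324 - (-45)*(6 - 45)/(12 - 45) = 324 - (-45)*(-39)/(-33) = 324 - (-45)*(-1)*(-39)/33 = 324 - 1*(-585/11) = 324 + 585/11 = 4149/11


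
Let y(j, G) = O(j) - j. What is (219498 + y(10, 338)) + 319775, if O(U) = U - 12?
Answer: 539261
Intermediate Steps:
O(U) = -12 + U
y(j, G) = -12 (y(j, G) = (-12 + j) - j = -12)
(219498 + y(10, 338)) + 319775 = (219498 - 12) + 319775 = 219486 + 319775 = 539261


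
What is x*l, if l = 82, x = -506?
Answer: -41492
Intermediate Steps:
x*l = -506*82 = -41492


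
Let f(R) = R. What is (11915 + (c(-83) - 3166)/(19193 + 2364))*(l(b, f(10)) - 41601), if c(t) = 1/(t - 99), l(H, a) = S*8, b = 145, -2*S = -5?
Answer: -1943763097800257/3923374 ≈ -4.9543e+8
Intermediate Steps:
S = 5/2 (S = -1/2*(-5) = 5/2 ≈ 2.5000)
l(H, a) = 20 (l(H, a) = (5/2)*8 = 20)
c(t) = 1/(-99 + t)
(11915 + (c(-83) - 3166)/(19193 + 2364))*(l(b, f(10)) - 41601) = (11915 + (1/(-99 - 83) - 3166)/(19193 + 2364))*(20 - 41601) = (11915 + (1/(-182) - 3166)/21557)*(-41581) = (11915 + (-1/182 - 3166)*(1/21557))*(-41581) = (11915 - 576213/182*1/21557)*(-41581) = (11915 - 576213/3923374)*(-41581) = (46746424997/3923374)*(-41581) = -1943763097800257/3923374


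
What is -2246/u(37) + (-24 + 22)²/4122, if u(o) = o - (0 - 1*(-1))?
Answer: -85721/1374 ≈ -62.388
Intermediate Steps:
u(o) = -1 + o (u(o) = o - (0 + 1) = o - 1*1 = o - 1 = -1 + o)
-2246/u(37) + (-24 + 22)²/4122 = -2246/(-1 + 37) + (-24 + 22)²/4122 = -2246/36 + (-2)²*(1/4122) = -2246*1/36 + 4*(1/4122) = -1123/18 + 2/2061 = -85721/1374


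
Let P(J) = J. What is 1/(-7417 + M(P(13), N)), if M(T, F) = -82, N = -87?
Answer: -1/7499 ≈ -0.00013335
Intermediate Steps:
1/(-7417 + M(P(13), N)) = 1/(-7417 - 82) = 1/(-7499) = -1/7499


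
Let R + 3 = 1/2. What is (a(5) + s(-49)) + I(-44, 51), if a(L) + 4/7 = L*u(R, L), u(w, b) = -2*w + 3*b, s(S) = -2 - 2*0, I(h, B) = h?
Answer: 374/7 ≈ 53.429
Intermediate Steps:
R = -5/2 (R = -3 + 1/2 = -3 + ½ = -5/2 ≈ -2.5000)
s(S) = -2 (s(S) = -2 + 0 = -2)
a(L) = -4/7 + L*(5 + 3*L) (a(L) = -4/7 + L*(-2*(-5/2) + 3*L) = -4/7 + L*(5 + 3*L))
(a(5) + s(-49)) + I(-44, 51) = ((-4/7 + 5*(5 + 3*5)) - 2) - 44 = ((-4/7 + 5*(5 + 15)) - 2) - 44 = ((-4/7 + 5*20) - 2) - 44 = ((-4/7 + 100) - 2) - 44 = (696/7 - 2) - 44 = 682/7 - 44 = 374/7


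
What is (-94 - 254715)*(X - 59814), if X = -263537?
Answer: 82392744959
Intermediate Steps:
(-94 - 254715)*(X - 59814) = (-94 - 254715)*(-263537 - 59814) = -254809*(-323351) = 82392744959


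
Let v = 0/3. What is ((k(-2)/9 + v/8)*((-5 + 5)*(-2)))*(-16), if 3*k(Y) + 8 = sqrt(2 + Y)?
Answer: 0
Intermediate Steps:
k(Y) = -8/3 + sqrt(2 + Y)/3
v = 0 (v = (1/3)*0 = 0)
((k(-2)/9 + v/8)*((-5 + 5)*(-2)))*(-16) = (((-8/3 + sqrt(2 - 2)/3)/9 + 0/8)*((-5 + 5)*(-2)))*(-16) = (((-8/3 + sqrt(0)/3)*(1/9) + 0*(1/8))*(0*(-2)))*(-16) = (((-8/3 + (1/3)*0)*(1/9) + 0)*0)*(-16) = (((-8/3 + 0)*(1/9) + 0)*0)*(-16) = ((-8/3*1/9 + 0)*0)*(-16) = ((-8/27 + 0)*0)*(-16) = -8/27*0*(-16) = 0*(-16) = 0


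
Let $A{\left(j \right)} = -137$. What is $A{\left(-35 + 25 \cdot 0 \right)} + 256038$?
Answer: $255901$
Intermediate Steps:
$A{\left(-35 + 25 \cdot 0 \right)} + 256038 = -137 + 256038 = 255901$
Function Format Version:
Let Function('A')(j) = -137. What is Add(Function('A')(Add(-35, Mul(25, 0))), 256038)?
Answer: 255901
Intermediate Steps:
Add(Function('A')(Add(-35, Mul(25, 0))), 256038) = Add(-137, 256038) = 255901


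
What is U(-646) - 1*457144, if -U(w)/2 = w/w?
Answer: -457146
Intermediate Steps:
U(w) = -2 (U(w) = -2*w/w = -2*1 = -2)
U(-646) - 1*457144 = -2 - 1*457144 = -2 - 457144 = -457146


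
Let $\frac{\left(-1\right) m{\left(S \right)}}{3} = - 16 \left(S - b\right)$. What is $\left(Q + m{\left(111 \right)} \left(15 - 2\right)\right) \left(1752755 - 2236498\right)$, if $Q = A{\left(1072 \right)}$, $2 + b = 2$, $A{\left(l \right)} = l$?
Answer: $-34024547648$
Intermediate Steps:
$b = 0$ ($b = -2 + 2 = 0$)
$Q = 1072$
$m{\left(S \right)} = 48 S$ ($m{\left(S \right)} = - 3 \left(- 16 \left(S - 0\right)\right) = - 3 \left(- 16 \left(S + 0\right)\right) = - 3 \left(- 16 S\right) = 48 S$)
$\left(Q + m{\left(111 \right)} \left(15 - 2\right)\right) \left(1752755 - 2236498\right) = \left(1072 + 48 \cdot 111 \left(15 - 2\right)\right) \left(1752755 - 2236498\right) = \left(1072 + 5328 \cdot 13\right) \left(-483743\right) = \left(1072 + 69264\right) \left(-483743\right) = 70336 \left(-483743\right) = -34024547648$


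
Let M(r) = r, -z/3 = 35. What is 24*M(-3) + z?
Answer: -177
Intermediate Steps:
z = -105 (z = -3*35 = -105)
24*M(-3) + z = 24*(-3) - 105 = -72 - 105 = -177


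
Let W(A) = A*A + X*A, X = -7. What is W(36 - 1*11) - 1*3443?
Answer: -2993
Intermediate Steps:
W(A) = A**2 - 7*A (W(A) = A*A - 7*A = A**2 - 7*A)
W(36 - 1*11) - 1*3443 = (36 - 1*11)*(-7 + (36 - 1*11)) - 1*3443 = (36 - 11)*(-7 + (36 - 11)) - 3443 = 25*(-7 + 25) - 3443 = 25*18 - 3443 = 450 - 3443 = -2993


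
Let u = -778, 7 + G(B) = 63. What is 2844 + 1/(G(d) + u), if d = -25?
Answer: 2053367/722 ≈ 2844.0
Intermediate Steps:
G(B) = 56 (G(B) = -7 + 63 = 56)
2844 + 1/(G(d) + u) = 2844 + 1/(56 - 778) = 2844 + 1/(-722) = 2844 - 1/722 = 2053367/722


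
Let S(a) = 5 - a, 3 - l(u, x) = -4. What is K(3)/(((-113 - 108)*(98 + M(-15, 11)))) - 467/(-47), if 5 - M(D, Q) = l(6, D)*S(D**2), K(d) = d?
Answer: 169568960/17065841 ≈ 9.9362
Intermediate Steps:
l(u, x) = 7 (l(u, x) = 3 - 1*(-4) = 3 + 4 = 7)
M(D, Q) = -30 + 7*D**2 (M(D, Q) = 5 - 7*(5 - D**2) = 5 - (35 - 7*D**2) = 5 + (-35 + 7*D**2) = -30 + 7*D**2)
K(3)/(((-113 - 108)*(98 + M(-15, 11)))) - 467/(-47) = 3/(((-113 - 108)*(98 + (-30 + 7*(-15)**2)))) - 467/(-47) = 3/((-221*(98 + (-30 + 7*225)))) - 467*(-1/47) = 3/((-221*(98 + (-30 + 1575)))) + 467/47 = 3/((-221*(98 + 1545))) + 467/47 = 3/((-221*1643)) + 467/47 = 3/(-363103) + 467/47 = 3*(-1/363103) + 467/47 = -3/363103 + 467/47 = 169568960/17065841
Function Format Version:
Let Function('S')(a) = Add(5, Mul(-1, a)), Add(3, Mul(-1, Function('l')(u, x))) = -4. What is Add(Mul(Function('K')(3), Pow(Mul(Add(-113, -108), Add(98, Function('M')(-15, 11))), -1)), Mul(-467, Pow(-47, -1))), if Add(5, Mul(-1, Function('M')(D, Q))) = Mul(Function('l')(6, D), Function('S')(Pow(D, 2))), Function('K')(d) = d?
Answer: Rational(169568960, 17065841) ≈ 9.9362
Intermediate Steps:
Function('l')(u, x) = 7 (Function('l')(u, x) = Add(3, Mul(-1, -4)) = Add(3, 4) = 7)
Function('M')(D, Q) = Add(-30, Mul(7, Pow(D, 2))) (Function('M')(D, Q) = Add(5, Mul(-1, Mul(7, Add(5, Mul(-1, Pow(D, 2)))))) = Add(5, Mul(-1, Add(35, Mul(-7, Pow(D, 2))))) = Add(5, Add(-35, Mul(7, Pow(D, 2)))) = Add(-30, Mul(7, Pow(D, 2))))
Add(Mul(Function('K')(3), Pow(Mul(Add(-113, -108), Add(98, Function('M')(-15, 11))), -1)), Mul(-467, Pow(-47, -1))) = Add(Mul(3, Pow(Mul(Add(-113, -108), Add(98, Add(-30, Mul(7, Pow(-15, 2))))), -1)), Mul(-467, Pow(-47, -1))) = Add(Mul(3, Pow(Mul(-221, Add(98, Add(-30, Mul(7, 225)))), -1)), Mul(-467, Rational(-1, 47))) = Add(Mul(3, Pow(Mul(-221, Add(98, Add(-30, 1575))), -1)), Rational(467, 47)) = Add(Mul(3, Pow(Mul(-221, Add(98, 1545)), -1)), Rational(467, 47)) = Add(Mul(3, Pow(Mul(-221, 1643), -1)), Rational(467, 47)) = Add(Mul(3, Pow(-363103, -1)), Rational(467, 47)) = Add(Mul(3, Rational(-1, 363103)), Rational(467, 47)) = Add(Rational(-3, 363103), Rational(467, 47)) = Rational(169568960, 17065841)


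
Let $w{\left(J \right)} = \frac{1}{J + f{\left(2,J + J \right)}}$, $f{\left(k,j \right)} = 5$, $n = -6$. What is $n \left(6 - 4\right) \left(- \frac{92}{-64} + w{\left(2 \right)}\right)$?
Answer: $- \frac{531}{28} \approx -18.964$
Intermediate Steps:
$w{\left(J \right)} = \frac{1}{5 + J}$ ($w{\left(J \right)} = \frac{1}{J + 5} = \frac{1}{5 + J}$)
$n \left(6 - 4\right) \left(- \frac{92}{-64} + w{\left(2 \right)}\right) = - 6 \left(6 - 4\right) \left(- \frac{92}{-64} + \frac{1}{5 + 2}\right) = \left(-6\right) 2 \left(\left(-92\right) \left(- \frac{1}{64}\right) + \frac{1}{7}\right) = - 12 \left(\frac{23}{16} + \frac{1}{7}\right) = \left(-12\right) \frac{177}{112} = - \frac{531}{28}$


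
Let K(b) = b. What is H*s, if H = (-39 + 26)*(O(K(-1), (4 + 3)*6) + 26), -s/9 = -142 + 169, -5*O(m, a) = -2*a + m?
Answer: 135837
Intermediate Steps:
O(m, a) = -m/5 + 2*a/5 (O(m, a) = -(-2*a + m)/5 = -(m - 2*a)/5 = -m/5 + 2*a/5)
s = -243 (s = -9*(-142 + 169) = -9*27 = -243)
H = -559 (H = (-39 + 26)*((-1/5*(-1) + 2*((4 + 3)*6)/5) + 26) = -13*((1/5 + 2*(7*6)/5) + 26) = -13*((1/5 + (2/5)*42) + 26) = -13*((1/5 + 84/5) + 26) = -13*(17 + 26) = -13*43 = -559)
H*s = -559*(-243) = 135837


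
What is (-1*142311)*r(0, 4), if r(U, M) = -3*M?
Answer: 1707732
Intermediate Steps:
(-1*142311)*r(0, 4) = (-1*142311)*(-3*4) = -142311*(-12) = 1707732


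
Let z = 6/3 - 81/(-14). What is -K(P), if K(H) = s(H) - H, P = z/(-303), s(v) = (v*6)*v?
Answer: -14824/499849 ≈ -0.029657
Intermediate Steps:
z = 109/14 (z = 6*(1/3) - 81*(-1/14) = 2 + 81/14 = 109/14 ≈ 7.7857)
s(v) = 6*v**2 (s(v) = (6*v)*v = 6*v**2)
P = -109/4242 (P = (109/14)/(-303) = (109/14)*(-1/303) = -109/4242 ≈ -0.025695)
K(H) = -H + 6*H**2 (K(H) = 6*H**2 - H = -H + 6*H**2)
-K(P) = -(-109)*(-1 + 6*(-109/4242))/4242 = -(-109)*(-1 - 109/707)/4242 = -(-109)*(-816)/(4242*707) = -1*14824/499849 = -14824/499849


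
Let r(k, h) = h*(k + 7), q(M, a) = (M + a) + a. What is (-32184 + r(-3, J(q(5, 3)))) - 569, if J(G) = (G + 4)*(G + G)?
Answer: -31433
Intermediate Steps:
q(M, a) = M + 2*a
J(G) = 2*G*(4 + G) (J(G) = (4 + G)*(2*G) = 2*G*(4 + G))
r(k, h) = h*(7 + k)
(-32184 + r(-3, J(q(5, 3)))) - 569 = (-32184 + (2*(5 + 2*3)*(4 + (5 + 2*3)))*(7 - 3)) - 569 = (-32184 + (2*(5 + 6)*(4 + (5 + 6)))*4) - 569 = (-32184 + (2*11*(4 + 11))*4) - 569 = (-32184 + (2*11*15)*4) - 569 = (-32184 + 330*4) - 569 = (-32184 + 1320) - 569 = -30864 - 569 = -31433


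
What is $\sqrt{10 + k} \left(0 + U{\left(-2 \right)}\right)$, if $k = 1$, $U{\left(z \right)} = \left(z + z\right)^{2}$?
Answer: $16 \sqrt{11} \approx 53.066$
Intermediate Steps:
$U{\left(z \right)} = 4 z^{2}$ ($U{\left(z \right)} = \left(2 z\right)^{2} = 4 z^{2}$)
$\sqrt{10 + k} \left(0 + U{\left(-2 \right)}\right) = \sqrt{10 + 1} \left(0 + 4 \left(-2\right)^{2}\right) = \sqrt{11} \left(0 + 4 \cdot 4\right) = \sqrt{11} \left(0 + 16\right) = \sqrt{11} \cdot 16 = 16 \sqrt{11}$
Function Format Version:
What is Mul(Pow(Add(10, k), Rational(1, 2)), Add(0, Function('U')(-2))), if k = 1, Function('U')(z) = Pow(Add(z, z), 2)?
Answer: Mul(16, Pow(11, Rational(1, 2))) ≈ 53.066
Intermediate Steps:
Function('U')(z) = Mul(4, Pow(z, 2)) (Function('U')(z) = Pow(Mul(2, z), 2) = Mul(4, Pow(z, 2)))
Mul(Pow(Add(10, k), Rational(1, 2)), Add(0, Function('U')(-2))) = Mul(Pow(Add(10, 1), Rational(1, 2)), Add(0, Mul(4, Pow(-2, 2)))) = Mul(Pow(11, Rational(1, 2)), Add(0, Mul(4, 4))) = Mul(Pow(11, Rational(1, 2)), Add(0, 16)) = Mul(Pow(11, Rational(1, 2)), 16) = Mul(16, Pow(11, Rational(1, 2)))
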